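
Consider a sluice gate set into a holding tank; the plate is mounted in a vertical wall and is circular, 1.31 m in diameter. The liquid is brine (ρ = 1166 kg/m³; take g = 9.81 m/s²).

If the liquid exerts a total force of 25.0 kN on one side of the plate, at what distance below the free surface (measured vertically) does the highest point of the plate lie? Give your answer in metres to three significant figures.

d_top ≈ 0.967 m

γ = ρg = 1166 × 9.81 / 1000 = 11.43846 kN/m³.
A = π(0.655)² = 1.34782 m².
From F = γ·h_c·A, the centroid depth is h_c = 25.0/(11.43846 × 1.34782) = 1.62159 m.
The centroid is at the centre, 0.655 m below the top of the plate, so the highest point sits at h_top = 1.62159 − 0.655 = 0.96659 m below the surface.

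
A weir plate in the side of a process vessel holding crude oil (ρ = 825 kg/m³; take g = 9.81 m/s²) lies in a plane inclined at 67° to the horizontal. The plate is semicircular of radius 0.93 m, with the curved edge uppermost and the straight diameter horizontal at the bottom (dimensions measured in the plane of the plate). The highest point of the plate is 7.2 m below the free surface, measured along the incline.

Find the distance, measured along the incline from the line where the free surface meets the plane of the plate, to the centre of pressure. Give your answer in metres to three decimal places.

y_p = 7.743 m

γ = ρg = 825 × 9.81 / 1000 = 8.09325 kN/m³.
Let θ = 67° be the plate's angle to the horizontal; measure y along the incline from where the plane meets the free surface. Vertical depth h = y·sinθ with sinθ = 0.920505.
The centroid lies 4r/(3π) = 0.394704 m above the diameter, so r − 4r/(3π) = 0.93 − 0.394704 = 0.535296 m below the topmost point, so y_c = 7.2 + 0.535296 = 7.7353 m and h_c = 7.7353 × 0.920505 = 7.12038 m.
A = πr²/2 = π × 0.93²/2 = 1.35858 m².
Resultant F = γ·h_c·A = 8.09325 × 7.12038 × 1.35858 = 78.2909 kN.
I_c = (π/8 − 8/(9π))·r⁴ = 0.109757 × 0.93⁴ = 0.0821039 m⁴.
Centre of pressure: y_p = y_c + I_c/(y_c·A) = 7.7353 + 0.0821039/(7.7353 × 1.35858) = 7.7353 + 0.0078127 = 7.74311 m along the plane.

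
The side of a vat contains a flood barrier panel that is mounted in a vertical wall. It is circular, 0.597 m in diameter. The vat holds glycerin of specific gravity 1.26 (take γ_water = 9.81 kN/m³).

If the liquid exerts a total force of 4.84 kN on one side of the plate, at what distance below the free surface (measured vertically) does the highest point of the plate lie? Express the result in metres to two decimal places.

γ = 1.26 × 9.81 = 12.3606 kN/m³.
A = π(0.2985)² = 0.279923 m².
From F = γ·h_c·A, the centroid depth is h_c = 4.84/(12.3606 × 0.279923) = 1.39884 m.
The centroid is at the centre, 0.2985 m below the top of the plate, so the highest point sits at h_top = 1.39884 − 0.2985 = 1.10034 m below the surface.

d_top ≈ 1.10 m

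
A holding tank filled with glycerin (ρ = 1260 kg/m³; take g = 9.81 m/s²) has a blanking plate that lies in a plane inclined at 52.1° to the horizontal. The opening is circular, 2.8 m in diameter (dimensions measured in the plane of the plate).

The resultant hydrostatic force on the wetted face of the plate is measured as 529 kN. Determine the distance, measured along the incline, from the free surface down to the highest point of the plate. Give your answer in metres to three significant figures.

γ = ρg = 1260 × 9.81 / 1000 = 12.3606 kN/m³.
A = π(1.4)² = 6.15752 m².
From F = γ·h_c·A, the centroid depth is h_c = 529/(12.3606 × 6.15752) = 6.95041 m.
Let θ = 52.1° be the plate's angle to the horizontal; measure y along the incline from where the plane meets the free surface. Vertical depth h = y·sinθ with sinθ = 0.789084.
Along the incline, y_c = h_c/sinθ = 6.95041/0.789084 = 8.8082 m.
The centroid is at the centre, 1.4 m below the top of the plate, so the highest point sits at y_top = 8.8082 − 1.4 = 7.4082 m along the incline.

y_top ≈ 7.41 m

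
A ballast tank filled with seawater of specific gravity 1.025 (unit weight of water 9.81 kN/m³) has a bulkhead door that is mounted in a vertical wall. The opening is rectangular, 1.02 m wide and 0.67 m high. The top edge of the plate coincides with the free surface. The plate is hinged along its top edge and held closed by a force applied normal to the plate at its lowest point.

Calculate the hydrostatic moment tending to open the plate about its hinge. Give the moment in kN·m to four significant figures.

γ = 1.025 × 9.81 = 10.05525 kN/m³.
The centroid lies 0.67/2 = 0.335 m below the top edge, so the centroid depth is h_c = 0.335 m.
A = 1.02 × 0.67 = 0.6834 m².
Resultant F = γ·h_c·A = 10.05525 × 0.335 × 0.6834 = 2.30204 kN.
I_c = b·h³/12 = 1.02 × 0.67³/12 = 0.0255649 m⁴.
Centre of pressure: y_p = y_c + I_c/(y_c·A) = 0.335 + 0.0255649/(0.335 × 0.6834) = 0.335 + 0.111667 = 0.446667 m along the plane.
The resultant acts 0.335 + 0.111667 = 0.446667 m (along the plate) below the hinge at the top edge, so the moment about the hinge is M = F × 0.446667 = 2.30204 × 0.446667 = 1.02825 kN·m.

M ≈ 1.028 kN·m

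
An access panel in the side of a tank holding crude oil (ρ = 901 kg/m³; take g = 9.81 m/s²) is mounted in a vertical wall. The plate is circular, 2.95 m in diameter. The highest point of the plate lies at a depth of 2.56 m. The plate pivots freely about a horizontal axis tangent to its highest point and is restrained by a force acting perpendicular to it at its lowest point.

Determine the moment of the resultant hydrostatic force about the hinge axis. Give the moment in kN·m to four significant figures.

M ≈ 392.4 kN·m

γ = ρg = 901 × 9.81 / 1000 = 8.83881 kN/m³.
The centroid is at the centre, 1.475 m below the top of the plate, so the centroid depth is h_c = 2.56 + 1.475 = 4.035 m.
A = π(1.475)² = 6.83493 m².
Resultant F = γ·h_c·A = 8.83881 × 4.035 × 6.83493 = 243.765 kN.
I_c = πr⁴/4 = π × 1.475⁴/4 = 3.71756 m⁴.
Centre of pressure: y_p = y_c + I_c/(y_c·A) = 4.035 + 3.71756/(4.035 × 6.83493) = 4.035 + 0.134797 = 4.1698 m along the plane.
The resultant acts 1.475 + 0.134797 = 1.6098 m (along the plate) below the hinge at the top edge, so the moment about the hinge is M = F × 1.6098 = 243.765 × 1.6098 = 392.413 kN·m.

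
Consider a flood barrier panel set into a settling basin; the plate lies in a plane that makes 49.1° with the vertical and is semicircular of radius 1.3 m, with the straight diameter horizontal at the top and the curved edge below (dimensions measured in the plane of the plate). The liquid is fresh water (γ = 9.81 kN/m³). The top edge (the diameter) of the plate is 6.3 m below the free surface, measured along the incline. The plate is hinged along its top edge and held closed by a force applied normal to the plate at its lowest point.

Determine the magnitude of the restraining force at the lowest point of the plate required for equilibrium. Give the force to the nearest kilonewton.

P ≈ 51 kN

γ = 9.81 kN/m³.
The plate makes 49.1° with the vertical, i.e. θ = 90° − 49.1° = 40.9° to the horizontal. Measuring y along the incline from the free-surface line, vertical depth h = y·sinθ with sinθ = 0.654741.
The centroid of a semicircle lies 4r/(3π) = 0.551737 m from the diameter, here below the top edge, so y_c = 6.3 + 0.551737 = 6.85174 m and h_c = 6.85174 × 0.654741 = 4.48612 m.
A = πr²/2 = π × 1.3²/2 = 2.65465 m².
Resultant F = γ·h_c·A = 9.81 × 4.48612 × 2.65465 = 116.828 kN.
I_c = (π/8 − 8/(9π))·r⁴ = 0.109757 × 1.3⁴ = 0.313477 m⁴.
Centre of pressure: y_p = y_c + I_c/(y_c·A) = 6.85174 + 0.313477/(6.85174 × 2.65465) = 6.85174 + 0.0172345 = 6.86897 m along the plane.
The resultant acts 0.551737 + 0.0172345 = 0.568972 m (along the plate) below the hinge at the top edge, so the moment about the hinge is M = F × 0.568972 = 116.828 × 0.568972 = 66.4719 kN·m.
A normal force at the bottom, 1.3 m from the hinge, must supply this moment: P = 66.4719/1.3 = 51.1322 kN.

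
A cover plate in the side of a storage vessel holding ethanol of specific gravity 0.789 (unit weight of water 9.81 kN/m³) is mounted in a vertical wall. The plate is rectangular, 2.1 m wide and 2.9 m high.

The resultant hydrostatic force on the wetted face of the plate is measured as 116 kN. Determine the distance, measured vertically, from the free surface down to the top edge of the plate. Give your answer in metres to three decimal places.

γ = 0.789 × 9.81 = 7.74009 kN/m³.
A = 2.1 × 2.9 = 6.09 m².
From F = γ·h_c·A, the centroid depth is h_c = 116/(7.74009 × 6.09) = 2.4609 m.
The centroid lies 2.9/2 = 1.45 m below the top edge, so the top edge sits at h_top = 2.4609 − 1.45 = 1.0109 m below the surface.

d_top ≈ 1.011 m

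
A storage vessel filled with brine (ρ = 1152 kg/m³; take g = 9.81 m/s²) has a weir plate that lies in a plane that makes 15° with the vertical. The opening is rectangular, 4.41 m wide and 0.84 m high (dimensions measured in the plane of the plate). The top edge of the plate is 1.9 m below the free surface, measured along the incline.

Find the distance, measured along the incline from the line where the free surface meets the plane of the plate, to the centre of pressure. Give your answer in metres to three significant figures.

y_p = 2.35 m

γ = ρg = 1152 × 9.81 / 1000 = 11.30112 kN/m³.
The plate makes 15° with the vertical, i.e. θ = 90° − 15° = 75° to the horizontal. Measuring y along the incline from the free-surface line, vertical depth h = y·sinθ with sinθ = 0.965926.
The centroid lies 0.84/2 = 0.42 m below the top edge, so y_c = 1.9 + 0.42 = 2.32 m and h_c = 2.32 × 0.965926 = 2.24095 m.
A = 4.41 × 0.84 = 3.7044 m².
Resultant F = γ·h_c·A = 11.30112 × 2.24095 × 3.7044 = 93.8148 kN.
I_c = b·h³/12 = 4.41 × 0.84³/12 = 0.217819 m⁴.
Centre of pressure: y_p = y_c + I_c/(y_c·A) = 2.32 + 0.217819/(2.32 × 3.7044) = 2.32 + 0.0253449 = 2.34534 m along the plane.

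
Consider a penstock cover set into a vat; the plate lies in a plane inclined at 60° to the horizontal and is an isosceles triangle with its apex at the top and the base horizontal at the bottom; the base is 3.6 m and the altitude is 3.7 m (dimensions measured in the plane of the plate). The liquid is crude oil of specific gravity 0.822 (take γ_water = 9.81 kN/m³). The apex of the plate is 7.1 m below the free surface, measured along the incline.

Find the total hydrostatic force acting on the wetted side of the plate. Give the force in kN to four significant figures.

F ≈ 444.9 kN

γ = 0.822 × 9.81 = 8.06382 kN/m³.
Let θ = 60° be the plate's angle to the horizontal; measure y along the incline from where the plane meets the free surface. Vertical depth h = y·sinθ with sinθ = 0.866025.
With the apex up, the centroid sits 2h/3 = 2 × 3.7/3 = 2.46667 m below the apex, so y_c = 7.1 + 2.46667 = 9.56667 m and h_c = 9.56667 × 0.866025 = 8.28498 m.
A = ½ × 3.6 × 3.7 = 6.66 m².
Resultant F = γ·h_c·A = 8.06382 × 8.28498 × 6.66 = 444.945 kN.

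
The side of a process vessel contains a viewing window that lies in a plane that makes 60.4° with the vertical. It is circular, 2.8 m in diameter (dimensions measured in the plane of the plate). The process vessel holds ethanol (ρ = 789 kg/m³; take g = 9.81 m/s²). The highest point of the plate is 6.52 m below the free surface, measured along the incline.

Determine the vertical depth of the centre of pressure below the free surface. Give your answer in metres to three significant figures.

h_p = 3.94 m

γ = ρg = 789 × 9.81 / 1000 = 7.74009 kN/m³.
The plate makes 60.4° with the vertical, i.e. θ = 90° − 60.4° = 29.6° to the horizontal. Measuring y along the incline from the free-surface line, vertical depth h = y·sinθ with sinθ = 0.493942.
The centroid is at the centre, 1.4 m below the top of the plate, so y_c = 6.52 + 1.4 = 7.92 m and h_c = 7.92 × 0.493942 = 3.91202 m.
A = π(1.4)² = 6.15752 m².
Resultant F = γ·h_c·A = 7.74009 × 3.91202 × 6.15752 = 186.446 kN.
I_c = πr⁴/4 = π × 1.4⁴/4 = 3.01719 m⁴.
Centre of pressure: y_p = y_c + I_c/(y_c·A) = 7.92 + 3.01719/(7.92 × 6.15752) = 7.92 + 0.0618688 = 7.98187 m along the plane.
Vertically, h_p = y_p·sinθ = 7.98187 × 0.493942 = 3.94258 m.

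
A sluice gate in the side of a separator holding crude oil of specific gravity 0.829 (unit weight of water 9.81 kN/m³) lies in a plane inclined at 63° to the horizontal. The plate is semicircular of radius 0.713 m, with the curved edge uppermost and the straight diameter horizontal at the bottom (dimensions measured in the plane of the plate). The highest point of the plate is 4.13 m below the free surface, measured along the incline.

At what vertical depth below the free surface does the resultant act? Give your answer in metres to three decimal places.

h_p = 4.052 m

γ = 0.829 × 9.81 = 8.13249 kN/m³.
Let θ = 63° be the plate's angle to the horizontal; measure y along the incline from where the plane meets the free surface. Vertical depth h = y·sinθ with sinθ = 0.891007.
The centroid lies 4r/(3π) = 0.302607 m above the diameter, so r − 4r/(3π) = 0.713 − 0.302607 = 0.410393 m below the topmost point, so y_c = 4.13 + 0.410393 = 4.54039 m and h_c = 4.54039 × 0.891007 = 4.04552 m.
A = πr²/2 = π × 0.713²/2 = 0.798544 m².
Resultant F = γ·h_c·A = 8.13249 × 4.04552 × 0.798544 = 26.2722 kN.
I_c = (π/8 − 8/(9π))·r⁴ = 0.109757 × 0.713⁴ = 0.0283655 m⁴.
Centre of pressure: y_p = y_c + I_c/(y_c·A) = 4.54039 + 0.0283655/(4.54039 × 0.798544) = 4.54039 + 0.00782345 = 4.54821 m along the plane.
Vertically, h_p = y_p·sinθ = 4.54821 × 0.891007 = 4.05249 m.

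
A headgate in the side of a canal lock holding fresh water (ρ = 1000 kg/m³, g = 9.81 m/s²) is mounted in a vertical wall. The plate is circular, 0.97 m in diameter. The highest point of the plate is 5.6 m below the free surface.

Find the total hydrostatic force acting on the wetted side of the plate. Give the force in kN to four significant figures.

F ≈ 44.11 kN

γ = ρg = 1000 × 9.81 = 9810 N/m³ = 9.81 kN/m³.
The centroid is at the centre, 0.485 m below the top of the plate, so the centroid depth is h_c = 5.6 + 0.485 = 6.085 m.
A = π(0.485)² = 0.738981 m².
Resultant F = γ·h_c·A = 9.81 × 6.085 × 0.738981 = 44.1126 kN.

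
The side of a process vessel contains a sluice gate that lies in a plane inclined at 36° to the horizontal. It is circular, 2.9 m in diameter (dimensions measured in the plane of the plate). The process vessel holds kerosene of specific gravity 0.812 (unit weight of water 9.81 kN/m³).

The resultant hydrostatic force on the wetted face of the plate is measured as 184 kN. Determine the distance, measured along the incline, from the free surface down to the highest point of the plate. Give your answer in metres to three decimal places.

y_top ≈ 4.500 m

γ = 0.812 × 9.81 = 7.96572 kN/m³.
A = π(1.45)² = 6.6052 m².
From F = γ·h_c·A, the centroid depth is h_c = 184/(7.96572 × 6.6052) = 3.49709 m.
Let θ = 36° be the plate's angle to the horizontal; measure y along the incline from where the plane meets the free surface. Vertical depth h = y·sinθ with sinθ = 0.587785.
Along the incline, y_c = h_c/sinθ = 3.49709/0.587785 = 5.94961 m.
The centroid is at the centre, 1.45 m below the top of the plate, so the highest point sits at y_top = 5.94961 − 1.45 = 4.49961 m along the incline.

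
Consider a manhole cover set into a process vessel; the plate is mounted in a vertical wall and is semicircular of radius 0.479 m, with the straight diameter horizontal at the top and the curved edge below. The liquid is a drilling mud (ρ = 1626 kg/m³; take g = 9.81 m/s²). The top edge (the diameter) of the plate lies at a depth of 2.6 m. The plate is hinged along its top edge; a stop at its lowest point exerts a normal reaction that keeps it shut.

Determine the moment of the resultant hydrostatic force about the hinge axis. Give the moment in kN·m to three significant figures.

γ = ρg = 1626 × 9.81 / 1000 = 15.95106 kN/m³.
The centroid of a semicircle lies 4r/(3π) = 0.203294 m from the diameter, here below the top edge, so the centroid depth is h_c = 2.6 + 0.203294 = 2.80329 m.
A = πr²/2 = π × 0.479²/2 = 0.360405 m².
Resultant F = γ·h_c·A = 15.95106 × 2.80329 × 0.360405 = 16.1157 kN.
I_c = (π/8 − 8/(9π))·r⁴ = 0.109757 × 0.479⁴ = 0.00577796 m⁴.
Centre of pressure: y_p = y_c + I_c/(y_c·A) = 2.80329 + 0.00577796/(2.80329 × 0.360405) = 2.80329 + 0.00571894 = 2.80901 m along the plane.
The resultant acts 0.203294 + 0.00571894 = 0.209013 m (along the plate) below the hinge at the top edge, so the moment about the hinge is M = F × 0.209013 = 16.1157 × 0.209013 = 3.36839 kN·m.

M ≈ 3.37 kN·m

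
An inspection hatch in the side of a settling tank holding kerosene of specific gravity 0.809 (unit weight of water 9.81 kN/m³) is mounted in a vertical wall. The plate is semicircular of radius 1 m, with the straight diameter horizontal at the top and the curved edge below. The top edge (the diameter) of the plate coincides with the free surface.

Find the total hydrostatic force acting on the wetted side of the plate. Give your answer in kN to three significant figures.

γ = 0.809 × 9.81 = 7.93629 kN/m³.
The centroid of a semicircle lies 4r/(3π) = 0.424413 m from the diameter, here below the top edge, so the centroid depth is h_c = 0.424413 m.
A = πr²/2 = π × 1²/2 = 1.5708 m².
Resultant F = γ·h_c·A = 7.93629 × 0.424413 × 1.5708 = 5.29087 kN.

F ≈ 5.29 kN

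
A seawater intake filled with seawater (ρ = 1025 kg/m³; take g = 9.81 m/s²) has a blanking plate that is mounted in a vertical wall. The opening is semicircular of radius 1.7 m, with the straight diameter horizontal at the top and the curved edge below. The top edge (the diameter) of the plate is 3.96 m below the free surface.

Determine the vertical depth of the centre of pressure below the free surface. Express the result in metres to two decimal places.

h_p = 4.72 m

γ = ρg = 1025 × 9.81 / 1000 = 10.05525 kN/m³.
The centroid of a semicircle lies 4r/(3π) = 0.721502 m from the diameter, here below the top edge, so the centroid depth is h_c = 3.96 + 0.721502 = 4.6815 m.
A = πr²/2 = π × 1.7²/2 = 4.5396 m².
Resultant F = γ·h_c·A = 10.05525 × 4.6815 × 4.5396 = 213.696 kN.
I_c = (π/8 − 8/(9π))·r⁴ = 0.109757 × 1.7⁴ = 0.916701 m⁴.
Centre of pressure: y_p = y_c + I_c/(y_c·A) = 4.6815 + 0.916701/(4.6815 × 4.5396) = 4.6815 + 0.0431345 = 4.72463 m along the plane.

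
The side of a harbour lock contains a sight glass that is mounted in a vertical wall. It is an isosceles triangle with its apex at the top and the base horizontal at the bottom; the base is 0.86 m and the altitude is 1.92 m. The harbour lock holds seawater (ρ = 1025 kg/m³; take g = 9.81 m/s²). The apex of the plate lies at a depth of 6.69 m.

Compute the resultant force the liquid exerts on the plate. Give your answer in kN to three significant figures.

γ = ρg = 1025 × 9.81 / 1000 = 10.05525 kN/m³.
With the apex up, the centroid sits 2h/3 = 2 × 1.92/3 = 1.28 m below the apex, so the centroid depth is h_c = 6.69 + 1.28 = 7.97 m.
A = ½ × 0.86 × 1.92 = 0.8256 m².
Resultant F = γ·h_c·A = 10.05525 × 7.97 × 0.8256 = 66.1639 kN.

F ≈ 66.2 kN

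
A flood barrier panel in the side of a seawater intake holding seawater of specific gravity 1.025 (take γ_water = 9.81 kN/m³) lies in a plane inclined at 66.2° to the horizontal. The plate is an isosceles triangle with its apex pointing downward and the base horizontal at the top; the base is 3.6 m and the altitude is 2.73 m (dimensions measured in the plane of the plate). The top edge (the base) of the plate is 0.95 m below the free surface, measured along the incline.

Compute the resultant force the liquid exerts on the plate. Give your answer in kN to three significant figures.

γ = 1.025 × 9.81 = 10.05525 kN/m³.
Let θ = 66.2° be the plate's angle to the horizontal; measure y along the incline from where the plane meets the free surface. Vertical depth h = y·sinθ with sinθ = 0.914960.
With the apex down, the centroid sits h/3 = 2.73/3 = 0.91 m below the base (the top edge), so y_c = 0.95 + 0.91 = 1.86 m and h_c = 1.86 × 0.914960 = 1.70183 m.
A = ½ × 3.6 × 2.73 = 4.914 m².
Resultant F = γ·h_c·A = 10.05525 × 1.70183 × 4.914 = 84.09 kN.

F ≈ 84.1 kN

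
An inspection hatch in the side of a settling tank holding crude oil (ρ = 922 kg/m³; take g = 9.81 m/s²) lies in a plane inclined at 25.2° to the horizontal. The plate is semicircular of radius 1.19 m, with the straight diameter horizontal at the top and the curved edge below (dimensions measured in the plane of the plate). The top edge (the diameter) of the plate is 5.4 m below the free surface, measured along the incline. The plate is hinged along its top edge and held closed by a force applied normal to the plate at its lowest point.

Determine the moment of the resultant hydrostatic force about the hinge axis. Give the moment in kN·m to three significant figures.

M ≈ 26.4 kN·m

γ = ρg = 922 × 9.81 / 1000 = 9.04482 kN/m³.
Let θ = 25.2° be the plate's angle to the horizontal; measure y along the incline from where the plane meets the free surface. Vertical depth h = y·sinθ with sinθ = 0.425779.
The centroid of a semicircle lies 4r/(3π) = 0.505052 m from the diameter, here below the top edge, so y_c = 5.4 + 0.505052 = 5.90505 m and h_c = 5.90505 × 0.425779 = 2.51425 m.
A = πr²/2 = π × 1.19²/2 = 2.2244 m².
Resultant F = γ·h_c·A = 9.04482 × 2.51425 × 2.2244 = 50.5849 kN.
I_c = (π/8 − 8/(9π))·r⁴ = 0.109757 × 1.19⁴ = 0.2201 m⁴.
Centre of pressure: y_p = y_c + I_c/(y_c·A) = 5.90505 + 0.2201/(5.90505 × 2.2244) = 5.90505 + 0.0167565 = 5.92181 m along the plane.
The resultant acts 0.505052 + 0.0167565 = 0.521808 m (along the plate) below the hinge at the top edge, so the moment about the hinge is M = F × 0.521808 = 50.5849 × 0.521808 = 26.3956 kN·m.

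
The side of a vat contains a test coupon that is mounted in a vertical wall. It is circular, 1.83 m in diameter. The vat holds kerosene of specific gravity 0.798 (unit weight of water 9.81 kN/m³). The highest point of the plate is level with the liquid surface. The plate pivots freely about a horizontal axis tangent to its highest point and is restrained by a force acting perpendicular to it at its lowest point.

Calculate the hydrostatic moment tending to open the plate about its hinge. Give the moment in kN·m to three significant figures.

γ = 0.798 × 9.81 = 7.82838 kN/m³.
The centroid is at the centre, 0.915 m below the top of the plate, so the centroid depth is h_c = 0.915 m.
A = π(0.915)² = 2.63022 m².
Resultant F = γ·h_c·A = 7.82838 × 0.915 × 2.63022 = 18.8402 kN.
I_c = πr⁴/4 = π × 0.915⁴/4 = 0.550521 m⁴.
Centre of pressure: y_p = y_c + I_c/(y_c·A) = 0.915 + 0.550521/(0.915 × 2.63022) = 0.915 + 0.22875 = 1.14375 m along the plane.
The resultant acts 0.915 + 0.22875 = 1.14375 m (along the plate) below the hinge at the top edge, so the moment about the hinge is M = F × 1.14375 = 18.8402 × 1.14375 = 21.5485 kN·m.

M ≈ 21.5 kN·m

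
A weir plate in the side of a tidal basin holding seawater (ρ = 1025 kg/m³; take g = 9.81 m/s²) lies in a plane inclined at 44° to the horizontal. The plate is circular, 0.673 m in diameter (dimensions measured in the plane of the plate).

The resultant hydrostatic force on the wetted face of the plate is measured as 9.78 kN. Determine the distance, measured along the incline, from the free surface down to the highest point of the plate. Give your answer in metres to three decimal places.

y_top ≈ 3.599 m

γ = ρg = 1025 × 9.81 / 1000 = 10.05525 kN/m³.
A = π(0.3365)² = 0.35573 m².
From F = γ·h_c·A, the centroid depth is h_c = 9.78/(10.05525 × 0.35573) = 2.73417 m.
Let θ = 44° be the plate's angle to the horizontal; measure y along the incline from where the plane meets the free surface. Vertical depth h = y·sinθ with sinθ = 0.694658.
Along the incline, y_c = h_c/sinθ = 2.73417/0.694658 = 3.93599 m.
The centroid is at the centre, 0.3365 m below the top of the plate, so the highest point sits at y_top = 3.93599 − 0.3365 = 3.59949 m along the incline.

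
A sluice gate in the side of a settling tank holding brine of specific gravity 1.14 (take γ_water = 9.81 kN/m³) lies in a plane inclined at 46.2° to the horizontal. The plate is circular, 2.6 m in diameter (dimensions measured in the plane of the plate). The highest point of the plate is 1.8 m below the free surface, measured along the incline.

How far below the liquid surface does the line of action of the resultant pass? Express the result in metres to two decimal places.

h_p = 2.34 m

γ = 1.14 × 9.81 = 11.1834 kN/m³.
Let θ = 46.2° be the plate's angle to the horizontal; measure y along the incline from where the plane meets the free surface. Vertical depth h = y·sinθ with sinθ = 0.721760.
The centroid is at the centre, 1.3 m below the top of the plate, so y_c = 1.8 + 1.3 = 3.1 m and h_c = 3.1 × 0.721760 = 2.23746 m.
A = π(1.3)² = 5.30929 m².
Resultant F = γ·h_c·A = 11.1834 × 2.23746 × 5.30929 = 132.851 kN.
I_c = πr⁴/4 = π × 1.3⁴/4 = 2.24318 m⁴.
Centre of pressure: y_p = y_c + I_c/(y_c·A) = 3.1 + 2.24318/(3.1 × 5.30929) = 3.1 + 0.136291 = 3.23629 m along the plane.
Vertically, h_p = y_p·sinθ = 3.23629 × 0.721760 = 2.33582 m.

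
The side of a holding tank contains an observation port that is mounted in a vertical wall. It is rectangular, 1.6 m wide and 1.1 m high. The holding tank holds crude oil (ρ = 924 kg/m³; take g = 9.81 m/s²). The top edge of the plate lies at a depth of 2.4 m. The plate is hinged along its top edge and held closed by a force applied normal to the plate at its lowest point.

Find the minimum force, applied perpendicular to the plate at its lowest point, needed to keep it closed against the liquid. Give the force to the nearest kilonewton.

P ≈ 25 kN

γ = ρg = 924 × 9.81 / 1000 = 9.06444 kN/m³.
The centroid lies 1.1/2 = 0.55 m below the top edge, so the centroid depth is h_c = 2.4 + 0.55 = 2.95 m.
A = 1.6 × 1.1 = 1.76 m².
Resultant F = γ·h_c·A = 9.06444 × 2.95 × 1.76 = 47.0626 kN.
I_c = b·h³/12 = 1.6 × 1.1³/12 = 0.177467 m⁴.
Centre of pressure: y_p = y_c + I_c/(y_c·A) = 2.95 + 0.177467/(2.95 × 1.76) = 2.95 + 0.0341809 = 2.98418 m along the plane.
The resultant acts 0.55 + 0.0341809 = 0.584181 m (along the plate) below the hinge at the top edge, so the moment about the hinge is M = F × 0.584181 = 47.0626 × 0.584181 = 27.4931 kN·m.
A normal force at the bottom, 1.1 m from the hinge, must supply this moment: P = 27.4931/1.1 = 24.9937 kN.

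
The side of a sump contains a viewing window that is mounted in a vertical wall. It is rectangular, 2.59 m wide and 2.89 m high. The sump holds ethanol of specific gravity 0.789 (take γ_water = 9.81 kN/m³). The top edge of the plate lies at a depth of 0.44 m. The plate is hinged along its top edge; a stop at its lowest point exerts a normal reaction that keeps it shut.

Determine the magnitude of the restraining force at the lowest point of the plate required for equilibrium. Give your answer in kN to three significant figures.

P ≈ 68.6 kN

γ = 0.789 × 9.81 = 7.74009 kN/m³.
The centroid lies 2.89/2 = 1.445 m below the top edge, so the centroid depth is h_c = 0.44 + 1.445 = 1.885 m.
A = 2.59 × 2.89 = 7.4851 m².
Resultant F = γ·h_c·A = 7.74009 × 1.885 × 7.4851 = 109.208 kN.
I_c = b·h³/12 = 2.59 × 2.89³/12 = 5.20969 m⁴.
Centre of pressure: y_p = y_c + I_c/(y_c·A) = 1.885 + 5.20969/(1.885 × 7.4851) = 1.885 + 0.369235 = 2.25423 m along the plane.
The resultant acts 1.445 + 0.369235 = 1.81424 m (along the plate) below the hinge at the top edge, so the moment about the hinge is M = F × 1.81424 = 109.208 × 1.81424 = 198.13 kN·m.
A normal force at the bottom, 2.89 m from the hinge, must supply this moment: P = 198.13/2.89 = 68.5571 kN.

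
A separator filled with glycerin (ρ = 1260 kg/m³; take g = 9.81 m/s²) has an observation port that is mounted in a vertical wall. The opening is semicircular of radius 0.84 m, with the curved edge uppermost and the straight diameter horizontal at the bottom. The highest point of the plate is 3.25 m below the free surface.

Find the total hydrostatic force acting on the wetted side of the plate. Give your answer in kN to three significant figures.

F ≈ 51.1 kN

γ = ρg = 1260 × 9.81 / 1000 = 12.3606 kN/m³.
The centroid lies 4r/(3π) = 0.356507 m above the diameter, so r − 4r/(3π) = 0.84 − 0.356507 = 0.483493 m below the topmost point, so the centroid depth is h_c = 3.25 + 0.483493 = 3.73349 m.
A = πr²/2 = π × 0.84²/2 = 1.10835 m².
Resultant F = γ·h_c·A = 12.3606 × 3.73349 × 1.10835 = 51.1483 kN.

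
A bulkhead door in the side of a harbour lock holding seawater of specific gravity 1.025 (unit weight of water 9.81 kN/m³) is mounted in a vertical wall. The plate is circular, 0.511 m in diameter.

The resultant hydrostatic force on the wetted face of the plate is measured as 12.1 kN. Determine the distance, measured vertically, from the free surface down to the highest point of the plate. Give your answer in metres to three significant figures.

d_top ≈ 5.61 m

γ = 1.025 × 9.81 = 10.05525 kN/m³.
A = π(0.2555)² = 0.205084 m².
From F = γ·h_c·A, the centroid depth is h_c = 12.1/(10.05525 × 0.205084) = 5.8676 m.
The centroid is at the centre, 0.2555 m below the top of the plate, so the highest point sits at h_top = 5.8676 − 0.2555 = 5.6121 m below the surface.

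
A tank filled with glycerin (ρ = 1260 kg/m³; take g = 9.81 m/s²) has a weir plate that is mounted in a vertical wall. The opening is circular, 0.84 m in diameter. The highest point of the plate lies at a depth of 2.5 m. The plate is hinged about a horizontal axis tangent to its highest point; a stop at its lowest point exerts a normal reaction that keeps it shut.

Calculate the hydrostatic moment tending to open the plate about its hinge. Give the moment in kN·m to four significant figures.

γ = ρg = 1260 × 9.81 / 1000 = 12.3606 kN/m³.
The centroid is at the centre, 0.42 m below the top of the plate, so the centroid depth is h_c = 2.5 + 0.42 = 2.92 m.
A = π(0.42)² = 0.554177 m².
Resultant F = γ·h_c·A = 12.3606 × 2.92 × 0.554177 = 20.0019 kN.
I_c = πr⁴/4 = π × 0.42⁴/4 = 0.0244392 m⁴.
Centre of pressure: y_p = y_c + I_c/(y_c·A) = 2.92 + 0.0244392/(2.92 × 0.554177) = 2.92 + 0.0151027 = 2.9351 m along the plane.
The resultant acts 0.42 + 0.0151027 = 0.435103 m (along the plate) below the hinge at the top edge, so the moment about the hinge is M = F × 0.435103 = 20.0019 × 0.435103 = 8.70289 kN·m.

M ≈ 8.703 kN·m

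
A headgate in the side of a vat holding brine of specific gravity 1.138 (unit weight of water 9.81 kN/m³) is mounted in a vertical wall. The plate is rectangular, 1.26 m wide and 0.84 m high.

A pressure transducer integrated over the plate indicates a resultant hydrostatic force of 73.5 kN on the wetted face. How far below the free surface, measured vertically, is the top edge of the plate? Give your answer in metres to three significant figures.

d_top ≈ 5.80 m

γ = 1.138 × 9.81 = 11.16378 kN/m³.
A = 1.26 × 0.84 = 1.0584 m².
From F = γ·h_c·A, the centroid depth is h_c = 73.5/(11.16378 × 1.0584) = 6.22051 m.
The centroid lies 0.84/2 = 0.42 m below the top edge, so the top edge sits at h_top = 6.22051 − 0.42 = 5.80051 m below the surface.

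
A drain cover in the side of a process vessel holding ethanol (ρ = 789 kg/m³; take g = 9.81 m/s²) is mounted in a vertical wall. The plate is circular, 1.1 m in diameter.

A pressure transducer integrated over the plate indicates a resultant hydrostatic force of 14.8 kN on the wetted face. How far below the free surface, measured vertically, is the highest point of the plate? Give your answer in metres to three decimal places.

d_top ≈ 1.462 m

γ = ρg = 789 × 9.81 / 1000 = 7.74009 kN/m³.
A = π(0.55)² = 0.950332 m².
From F = γ·h_c·A, the centroid depth is h_c = 14.8/(7.74009 × 0.950332) = 2.01206 m.
The centroid is at the centre, 0.55 m below the top of the plate, so the highest point sits at h_top = 2.01206 − 0.55 = 1.46206 m below the surface.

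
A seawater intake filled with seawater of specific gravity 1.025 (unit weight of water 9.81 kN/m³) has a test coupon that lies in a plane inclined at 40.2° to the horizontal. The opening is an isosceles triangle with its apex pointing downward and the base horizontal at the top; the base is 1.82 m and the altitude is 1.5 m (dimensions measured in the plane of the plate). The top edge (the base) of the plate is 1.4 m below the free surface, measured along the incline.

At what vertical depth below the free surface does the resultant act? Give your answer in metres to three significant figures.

h_p = 1.27 m

γ = 1.025 × 9.81 = 10.05525 kN/m³.
Let θ = 40.2° be the plate's angle to the horizontal; measure y along the incline from where the plane meets the free surface. Vertical depth h = y·sinθ with sinθ = 0.645458.
With the apex down, the centroid sits h/3 = 1.5/3 = 0.5 m below the base (the top edge), so y_c = 1.4 + 0.5 = 1.9 m and h_c = 1.9 × 0.645458 = 1.22637 m.
A = ½ × 1.82 × 1.5 = 1.365 m².
Resultant F = γ·h_c·A = 10.05525 × 1.22637 × 1.365 = 16.8324 kN.
I_c = b·h³/36 = 1.82 × 1.5³/36 = 0.170625 m⁴.
Centre of pressure: y_p = y_c + I_c/(y_c·A) = 1.9 + 0.170625/(1.9 × 1.365) = 1.9 + 0.0657895 = 1.96579 m along the plane.
Vertically, h_p = y_p·sinθ = 1.96579 × 0.645458 = 1.26883 m.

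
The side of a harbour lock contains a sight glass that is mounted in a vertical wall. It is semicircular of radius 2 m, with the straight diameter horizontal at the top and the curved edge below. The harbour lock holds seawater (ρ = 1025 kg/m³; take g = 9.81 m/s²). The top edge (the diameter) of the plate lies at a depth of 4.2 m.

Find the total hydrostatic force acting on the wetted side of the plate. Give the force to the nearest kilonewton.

γ = ρg = 1025 × 9.81 / 1000 = 10.05525 kN/m³.
The centroid of a semicircle lies 4r/(3π) = 0.848826 m from the diameter, here below the top edge, so the centroid depth is h_c = 4.2 + 0.848826 = 5.04883 m.
A = πr²/2 = π × 2²/2 = 6.28319 m².
Resultant F = γ·h_c·A = 10.05525 × 5.04883 × 6.28319 = 318.98 kN.

F ≈ 319 kN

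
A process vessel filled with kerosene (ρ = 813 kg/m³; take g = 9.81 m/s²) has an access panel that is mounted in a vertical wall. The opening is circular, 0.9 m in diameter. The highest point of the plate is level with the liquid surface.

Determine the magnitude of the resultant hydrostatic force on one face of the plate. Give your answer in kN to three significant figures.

F ≈ 2.28 kN

γ = ρg = 813 × 9.81 / 1000 = 7.97553 kN/m³.
The centroid is at the centre, 0.45 m below the top of the plate, so the centroid depth is h_c = 0.45 m.
A = π(0.45)² = 0.636173 m².
Resultant F = γ·h_c·A = 7.97553 × 0.45 × 0.636173 = 2.28322 kN.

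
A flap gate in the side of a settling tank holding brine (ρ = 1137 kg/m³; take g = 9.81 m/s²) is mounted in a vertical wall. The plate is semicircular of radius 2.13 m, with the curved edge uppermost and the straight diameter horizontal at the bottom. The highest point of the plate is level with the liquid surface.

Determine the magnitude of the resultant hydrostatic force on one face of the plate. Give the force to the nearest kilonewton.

γ = ρg = 1137 × 9.81 / 1000 = 11.15397 kN/m³.
The centroid lies 4r/(3π) = 0.904 m above the diameter, so r − 4r/(3π) = 2.13 − 0.904 = 1.226 m below the topmost point, so the centroid depth is h_c = 1.226 m.
A = πr²/2 = π × 2.13²/2 = 7.12655 m².
Resultant F = γ·h_c·A = 11.15397 × 1.226 × 7.12655 = 97.4539 kN.

F ≈ 97 kN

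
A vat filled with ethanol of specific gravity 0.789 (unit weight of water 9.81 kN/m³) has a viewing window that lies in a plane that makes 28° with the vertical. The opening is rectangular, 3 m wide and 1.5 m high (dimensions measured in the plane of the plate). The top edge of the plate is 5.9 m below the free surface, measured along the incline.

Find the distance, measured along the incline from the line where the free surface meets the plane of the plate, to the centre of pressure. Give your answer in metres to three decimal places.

y_p = 6.678 m

γ = 0.789 × 9.81 = 7.74009 kN/m³.
The plate makes 28° with the vertical, i.e. θ = 90° − 28° = 62° to the horizontal. Measuring y along the incline from the free-surface line, vertical depth h = y·sinθ with sinθ = 0.882948.
The centroid lies 1.5/2 = 0.75 m below the top edge, so y_c = 5.9 + 0.75 = 6.65 m and h_c = 6.65 × 0.882948 = 5.8716 m.
A = 3 × 1.5 = 4.5 m².
Resultant F = γ·h_c·A = 7.74009 × 5.8716 × 4.5 = 204.51 kN.
I_c = b·h³/12 = 3 × 1.5³/12 = 0.84375 m⁴.
Centre of pressure: y_p = y_c + I_c/(y_c·A) = 6.65 + 0.84375/(6.65 × 4.5) = 6.65 + 0.0281955 = 6.6782 m along the plane.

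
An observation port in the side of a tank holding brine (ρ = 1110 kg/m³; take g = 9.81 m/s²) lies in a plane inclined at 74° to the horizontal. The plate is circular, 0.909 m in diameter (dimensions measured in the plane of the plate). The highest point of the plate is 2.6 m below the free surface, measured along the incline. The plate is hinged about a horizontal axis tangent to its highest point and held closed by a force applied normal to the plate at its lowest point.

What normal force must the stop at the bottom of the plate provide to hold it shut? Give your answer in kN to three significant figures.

γ = ρg = 1110 × 9.81 / 1000 = 10.8891 kN/m³.
Let θ = 74° be the plate's angle to the horizontal; measure y along the incline from where the plane meets the free surface. Vertical depth h = y·sinθ with sinθ = 0.961262.
The centroid is at the centre, 0.4545 m below the top of the plate, so y_c = 2.6 + 0.4545 = 3.0545 m and h_c = 3.0545 × 0.961262 = 2.93617 m.
A = π(0.4545)² = 0.64896 m².
Resultant F = γ·h_c·A = 10.8891 × 2.93617 × 0.64896 = 20.7487 kN.
I_c = πr⁴/4 = π × 0.4545⁴/4 = 0.0335139 m⁴.
Centre of pressure: y_p = y_c + I_c/(y_c·A) = 3.0545 + 0.0335139/(3.0545 × 0.64896) = 3.0545 + 0.016907 = 3.07141 m along the plane.
The resultant acts 0.4545 + 0.016907 = 0.471407 m (along the plate) below the hinge at the top edge, so the moment about the hinge is M = F × 0.471407 = 20.7487 × 0.471407 = 9.78108 kN·m.
A normal force at the bottom, 0.909 m from the hinge, must supply this moment: P = 9.78108/0.909 = 10.7603 kN.

P ≈ 10.8 kN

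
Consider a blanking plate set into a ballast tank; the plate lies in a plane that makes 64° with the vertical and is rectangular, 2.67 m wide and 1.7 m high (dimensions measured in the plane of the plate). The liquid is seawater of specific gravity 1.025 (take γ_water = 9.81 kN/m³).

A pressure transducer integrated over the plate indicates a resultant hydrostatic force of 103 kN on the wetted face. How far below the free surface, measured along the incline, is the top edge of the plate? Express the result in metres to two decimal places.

γ = 1.025 × 9.81 = 10.05525 kN/m³.
A = 2.67 × 1.7 = 4.539 m².
From F = γ·h_c·A, the centroid depth is h_c = 103/(10.05525 × 4.539) = 2.25675 m.
The plate makes 64° with the vertical, i.e. θ = 90° − 64° = 26° to the horizontal. Measuring y along the incline from the free-surface line, vertical depth h = y·sinθ with sinθ = 0.438371.
Along the incline, y_c = h_c/sinθ = 2.25675/0.438371 = 5.14804 m.
The centroid lies 1.7/2 = 0.85 m below the top edge, so the top edge sits at y_top = 5.14804 − 0.85 = 4.29804 m along the incline.

y_top ≈ 4.30 m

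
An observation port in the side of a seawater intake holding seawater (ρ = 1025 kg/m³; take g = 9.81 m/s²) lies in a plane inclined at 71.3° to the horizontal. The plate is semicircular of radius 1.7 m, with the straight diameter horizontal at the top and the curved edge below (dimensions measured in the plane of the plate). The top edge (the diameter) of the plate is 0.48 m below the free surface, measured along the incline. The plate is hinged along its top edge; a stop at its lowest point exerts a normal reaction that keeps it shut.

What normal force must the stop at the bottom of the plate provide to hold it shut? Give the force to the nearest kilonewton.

γ = ρg = 1025 × 9.81 / 1000 = 10.05525 kN/m³.
Let θ = 71.3° be the plate's angle to the horizontal; measure y along the incline from where the plane meets the free surface. Vertical depth h = y·sinθ with sinθ = 0.947210.
The centroid of a semicircle lies 4r/(3π) = 0.721502 m from the diameter, here below the top edge, so y_c = 0.48 + 0.721502 = 1.2015 m and h_c = 1.2015 × 0.947210 = 1.13807 m.
A = πr²/2 = π × 1.7²/2 = 4.5396 m².
Resultant F = γ·h_c·A = 10.05525 × 1.13807 × 4.5396 = 51.9493 kN.
I_c = (π/8 − 8/(9π))·r⁴ = 0.109757 × 1.7⁴ = 0.916701 m⁴.
Centre of pressure: y_p = y_c + I_c/(y_c·A) = 1.2015 + 0.916701/(1.2015 × 4.5396) = 1.2015 + 0.168069 = 1.36957 m along the plane.
The resultant acts 0.721502 + 0.168069 = 0.889571 m (along the plate) below the hinge at the top edge, so the moment about the hinge is M = F × 0.889571 = 51.9493 × 0.889571 = 46.2126 kN·m.
A normal force at the bottom, 1.7 m from the hinge, must supply this moment: P = 46.2126/1.7 = 27.1839 kN.

P ≈ 27 kN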